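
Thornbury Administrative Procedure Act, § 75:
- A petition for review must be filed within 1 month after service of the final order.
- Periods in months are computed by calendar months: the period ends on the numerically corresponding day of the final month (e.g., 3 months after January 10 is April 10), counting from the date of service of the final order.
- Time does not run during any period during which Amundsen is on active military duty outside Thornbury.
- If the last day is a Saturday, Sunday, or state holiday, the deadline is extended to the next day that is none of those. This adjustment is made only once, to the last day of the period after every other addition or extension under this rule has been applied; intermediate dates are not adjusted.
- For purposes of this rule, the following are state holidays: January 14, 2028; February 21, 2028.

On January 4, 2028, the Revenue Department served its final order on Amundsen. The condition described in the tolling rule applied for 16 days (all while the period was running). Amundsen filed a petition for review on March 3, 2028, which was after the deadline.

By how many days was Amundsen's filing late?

10 days

1 month after January 4, 2028 is February 4, 2028.
Tolling adds 16 days: February 4, 2028 + 16 days = February 20, 2028.
February 20, 2028 is Sunday; February 21, 2028 is a listed holiday. The next qualifying day is February 22, 2028.
The deadline is February 22, 2028; from February 22, 2028 to March 3, 2028 is 10 days.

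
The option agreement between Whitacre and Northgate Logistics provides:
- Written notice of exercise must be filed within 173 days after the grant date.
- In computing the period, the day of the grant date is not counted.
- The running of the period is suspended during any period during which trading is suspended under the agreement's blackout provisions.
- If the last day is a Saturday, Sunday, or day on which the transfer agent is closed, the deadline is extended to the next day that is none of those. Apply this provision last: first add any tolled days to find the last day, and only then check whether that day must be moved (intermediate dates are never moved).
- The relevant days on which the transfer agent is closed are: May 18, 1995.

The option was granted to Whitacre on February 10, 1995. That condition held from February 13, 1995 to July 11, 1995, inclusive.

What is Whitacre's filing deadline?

December 29, 1995

173 days after February 10, 1995 is August 2, 1995.
From February 13, 1995 through July 11, 1995 inclusive is 149 days; tolling adds 149 days: August 2, 1995 + 149 days = December 29, 1995.
December 29, 1995 is a Friday and not a day on which the transfer agent is closed, so no extension applies.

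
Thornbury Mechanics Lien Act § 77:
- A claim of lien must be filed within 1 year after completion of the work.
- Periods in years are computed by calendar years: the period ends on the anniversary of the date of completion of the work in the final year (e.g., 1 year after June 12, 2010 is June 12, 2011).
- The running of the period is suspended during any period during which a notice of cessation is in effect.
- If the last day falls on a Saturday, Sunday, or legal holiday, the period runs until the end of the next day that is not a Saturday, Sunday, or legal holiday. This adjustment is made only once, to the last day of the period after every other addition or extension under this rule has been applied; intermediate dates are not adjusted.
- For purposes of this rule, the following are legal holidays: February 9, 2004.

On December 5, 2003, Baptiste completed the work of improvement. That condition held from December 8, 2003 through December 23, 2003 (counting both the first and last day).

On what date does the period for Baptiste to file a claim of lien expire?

1 year after December 5, 2003 is December 5, 2004.
From December 8, 2003 through December 23, 2003 inclusive is 16 days; tolling adds 16 days: December 5, 2004 + 16 days = December 21, 2004.
December 21, 2004 is a Tuesday and not a legal holiday, so no extension applies.

December 21, 2004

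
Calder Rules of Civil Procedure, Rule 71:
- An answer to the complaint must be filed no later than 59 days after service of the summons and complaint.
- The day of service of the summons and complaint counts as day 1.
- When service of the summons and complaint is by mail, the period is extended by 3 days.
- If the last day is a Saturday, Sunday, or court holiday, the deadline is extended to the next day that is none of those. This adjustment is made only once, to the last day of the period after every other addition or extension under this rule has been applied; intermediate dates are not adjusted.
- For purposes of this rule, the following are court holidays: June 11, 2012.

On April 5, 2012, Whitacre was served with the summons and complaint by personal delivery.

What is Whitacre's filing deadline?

June 4, 2012

Counting April 5, 2012 as day 1, day 59 is June 2, 2012.
Service was not by mail, so no mail extension applies.
June 2, 2012 is Saturday; June 3, 2012 is Sunday. The next qualifying day is June 4, 2012.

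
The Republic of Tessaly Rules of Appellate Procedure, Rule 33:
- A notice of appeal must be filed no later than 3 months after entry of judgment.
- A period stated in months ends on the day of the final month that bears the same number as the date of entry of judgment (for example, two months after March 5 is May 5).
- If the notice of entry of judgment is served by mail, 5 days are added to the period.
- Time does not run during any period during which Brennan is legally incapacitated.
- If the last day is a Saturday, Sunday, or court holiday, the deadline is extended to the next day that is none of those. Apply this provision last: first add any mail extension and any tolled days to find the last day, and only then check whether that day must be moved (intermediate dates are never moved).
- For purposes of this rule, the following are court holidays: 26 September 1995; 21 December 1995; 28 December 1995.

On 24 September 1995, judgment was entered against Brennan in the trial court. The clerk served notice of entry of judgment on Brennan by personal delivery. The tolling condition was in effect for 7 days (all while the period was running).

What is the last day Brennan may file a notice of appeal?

January 1, 1996

3 months after 24 September 1995 is December 24, 1995.
Service was not by mail, so no mail extension applies.
Tolling adds 7 days: December 24, 1995 + 7 days = December 31, 1995.
December 31, 1995 is Sunday. The next qualifying day is January 1, 1996.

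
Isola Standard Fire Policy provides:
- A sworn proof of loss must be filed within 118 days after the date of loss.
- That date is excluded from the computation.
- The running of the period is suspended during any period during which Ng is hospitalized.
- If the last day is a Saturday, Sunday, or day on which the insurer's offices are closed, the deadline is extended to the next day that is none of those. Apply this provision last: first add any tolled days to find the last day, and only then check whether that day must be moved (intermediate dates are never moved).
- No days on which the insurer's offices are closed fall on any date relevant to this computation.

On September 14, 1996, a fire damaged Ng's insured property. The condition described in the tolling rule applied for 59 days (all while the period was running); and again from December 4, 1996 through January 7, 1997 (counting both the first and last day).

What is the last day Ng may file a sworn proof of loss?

April 14, 1997

118 days after September 14, 1996 is January 10, 1997.
Tolling adds 59 days: January 10, 1997 + 59 days = March 10, 1997.
From December 4, 1996 through January 7, 1997 inclusive is 35 days; tolling adds 35 days: March 10, 1997 + 35 days = April 14, 1997.
April 14, 1997 is a Monday and not a day on which the insurer's offices are closed, so no extension applies.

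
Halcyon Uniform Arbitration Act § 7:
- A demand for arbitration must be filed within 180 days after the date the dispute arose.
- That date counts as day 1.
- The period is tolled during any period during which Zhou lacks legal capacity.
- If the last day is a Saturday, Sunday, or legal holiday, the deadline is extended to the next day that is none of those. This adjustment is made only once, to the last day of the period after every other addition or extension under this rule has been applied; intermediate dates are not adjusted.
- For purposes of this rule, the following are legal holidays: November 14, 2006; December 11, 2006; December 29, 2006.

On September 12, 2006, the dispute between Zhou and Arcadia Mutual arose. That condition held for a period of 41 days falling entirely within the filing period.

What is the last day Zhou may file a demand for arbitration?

Counting September 12, 2006 as day 1, day 180 is March 10, 2007.
Tolling adds 41 days: March 10, 2007 + 41 days = April 20, 2007.
April 20, 2007 is a Friday and not a legal holiday, so no extension applies.

April 20, 2007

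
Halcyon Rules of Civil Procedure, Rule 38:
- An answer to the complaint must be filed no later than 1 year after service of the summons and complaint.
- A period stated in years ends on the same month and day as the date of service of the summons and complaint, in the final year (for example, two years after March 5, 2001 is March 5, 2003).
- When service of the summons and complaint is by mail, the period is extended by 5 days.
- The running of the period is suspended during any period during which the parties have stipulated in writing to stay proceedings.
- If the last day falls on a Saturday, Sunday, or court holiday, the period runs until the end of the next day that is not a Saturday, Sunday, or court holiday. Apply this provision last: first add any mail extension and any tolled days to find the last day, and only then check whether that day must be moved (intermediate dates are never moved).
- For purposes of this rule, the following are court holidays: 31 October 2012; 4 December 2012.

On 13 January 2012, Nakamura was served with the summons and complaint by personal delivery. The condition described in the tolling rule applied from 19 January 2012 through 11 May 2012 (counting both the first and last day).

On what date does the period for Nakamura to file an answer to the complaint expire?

1 year after 13 January 2012 is January 13, 2013.
Service was not by mail, so no mail extension applies.
From January 19, 2012 through May 11, 2012 inclusive is 114 days; tolling adds 114 days: January 13, 2013 + 114 days = May 7, 2013.
May 7, 2013 is a Tuesday and not a court holiday, so no extension applies.

May 7, 2013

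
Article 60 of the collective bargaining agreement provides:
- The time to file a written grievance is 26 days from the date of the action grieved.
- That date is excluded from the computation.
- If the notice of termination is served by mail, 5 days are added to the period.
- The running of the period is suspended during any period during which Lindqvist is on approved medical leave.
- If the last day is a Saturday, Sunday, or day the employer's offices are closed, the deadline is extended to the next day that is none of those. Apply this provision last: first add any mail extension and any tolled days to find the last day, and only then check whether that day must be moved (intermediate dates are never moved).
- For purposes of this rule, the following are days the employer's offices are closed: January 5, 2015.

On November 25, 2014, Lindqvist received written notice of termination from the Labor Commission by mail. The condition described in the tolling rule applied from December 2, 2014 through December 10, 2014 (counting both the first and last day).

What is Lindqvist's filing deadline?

26 days after November 25, 2014 is December 21, 2014.
Service was by mail, adding 5 days: December 21, 2014 + 5 days = December 26, 2014.
From December 2, 2014 through December 10, 2014 inclusive is 9 days; tolling adds 9 days: December 26, 2014 + 9 days = January 4, 2015.
January 4, 2015 is Sunday; January 5, 2015 is a listed holiday. The next qualifying day is January 6, 2015.

January 6, 2015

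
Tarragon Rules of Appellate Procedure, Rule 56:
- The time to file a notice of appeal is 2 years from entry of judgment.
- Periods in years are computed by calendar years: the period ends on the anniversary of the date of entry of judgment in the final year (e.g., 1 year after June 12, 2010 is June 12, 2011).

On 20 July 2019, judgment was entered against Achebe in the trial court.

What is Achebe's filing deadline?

2 years after 20 July 2019 is July 20, 2021.

July 20, 2021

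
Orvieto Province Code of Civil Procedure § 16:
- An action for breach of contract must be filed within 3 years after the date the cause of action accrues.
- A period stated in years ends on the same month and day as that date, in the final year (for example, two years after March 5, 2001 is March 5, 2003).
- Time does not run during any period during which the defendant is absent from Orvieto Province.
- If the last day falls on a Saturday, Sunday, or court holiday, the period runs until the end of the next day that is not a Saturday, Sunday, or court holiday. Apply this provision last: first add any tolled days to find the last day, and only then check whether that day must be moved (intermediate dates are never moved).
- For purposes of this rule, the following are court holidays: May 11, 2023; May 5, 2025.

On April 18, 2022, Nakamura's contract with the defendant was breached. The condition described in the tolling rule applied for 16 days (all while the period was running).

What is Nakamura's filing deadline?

3 years after April 18, 2022 is April 18, 2025.
Tolling adds 16 days: April 18, 2025 + 16 days = May 4, 2025.
May 4, 2025 is Sunday; May 5, 2025 is a listed holiday. The next qualifying day is May 6, 2025.

May 6, 2025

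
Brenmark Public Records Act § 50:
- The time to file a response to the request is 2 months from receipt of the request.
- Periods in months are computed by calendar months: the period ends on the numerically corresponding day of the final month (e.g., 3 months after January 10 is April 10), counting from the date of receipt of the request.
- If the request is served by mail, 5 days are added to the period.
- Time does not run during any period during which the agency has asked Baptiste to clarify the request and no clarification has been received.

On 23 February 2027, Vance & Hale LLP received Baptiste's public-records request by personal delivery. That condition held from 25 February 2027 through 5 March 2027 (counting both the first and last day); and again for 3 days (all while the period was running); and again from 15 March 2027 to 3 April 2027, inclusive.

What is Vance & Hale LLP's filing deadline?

May 25, 2027

2 months after 23 February 2027 is April 23, 2027.
Service was not by mail, so no mail extension applies.
From February 25, 2027 through March 5, 2027 inclusive is 9 days; tolling adds 9 days: April 23, 2027 + 9 days = May 2, 2027.
Tolling adds 3 days: May 2, 2027 + 3 days = May 5, 2027.
From March 15, 2027 through April 3, 2027 inclusive is 20 days; tolling adds 20 days: May 5, 2027 + 20 days = May 25, 2027.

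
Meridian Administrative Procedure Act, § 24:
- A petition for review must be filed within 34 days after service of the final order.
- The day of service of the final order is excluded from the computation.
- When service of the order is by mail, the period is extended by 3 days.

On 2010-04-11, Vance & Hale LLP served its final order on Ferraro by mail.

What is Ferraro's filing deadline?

34 days after 2010-04-11 is May 15, 2010.
Service was by mail, adding 3 days: May 15, 2010 + 3 days = May 18, 2010.

May 18, 2010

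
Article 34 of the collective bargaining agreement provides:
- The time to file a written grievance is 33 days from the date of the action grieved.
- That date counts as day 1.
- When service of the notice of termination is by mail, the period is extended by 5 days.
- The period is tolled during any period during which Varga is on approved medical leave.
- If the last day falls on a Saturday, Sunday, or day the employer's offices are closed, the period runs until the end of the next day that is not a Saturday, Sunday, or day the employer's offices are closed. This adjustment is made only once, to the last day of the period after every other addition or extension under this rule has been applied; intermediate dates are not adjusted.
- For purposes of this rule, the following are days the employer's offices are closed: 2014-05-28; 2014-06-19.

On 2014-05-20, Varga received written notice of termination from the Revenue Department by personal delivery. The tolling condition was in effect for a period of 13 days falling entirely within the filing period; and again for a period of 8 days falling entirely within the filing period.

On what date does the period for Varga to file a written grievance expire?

July 14, 2014

Counting 2014-05-20 as day 1, day 33 is June 21, 2014.
Service was not by mail, so no mail extension applies.
Tolling adds 13 days: June 21, 2014 + 13 days = July 4, 2014.
Tolling adds 8 days: July 4, 2014 + 8 days = July 12, 2014.
July 12, 2014 is Saturday; July 13, 2014 is Sunday. The next qualifying day is July 14, 2014.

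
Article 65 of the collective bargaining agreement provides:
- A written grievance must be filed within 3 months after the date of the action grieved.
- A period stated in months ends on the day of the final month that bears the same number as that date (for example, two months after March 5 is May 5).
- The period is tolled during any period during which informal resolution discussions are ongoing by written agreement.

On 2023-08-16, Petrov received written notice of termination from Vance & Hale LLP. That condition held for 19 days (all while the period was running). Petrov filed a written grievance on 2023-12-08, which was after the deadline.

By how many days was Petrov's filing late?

3 days

3 months after 2023-08-16 is November 16, 2023.
Tolling adds 19 days: November 16, 2023 + 19 days = December 5, 2023.
The deadline is December 5, 2023; from December 5, 2023 to December 8, 2023 is 3 days.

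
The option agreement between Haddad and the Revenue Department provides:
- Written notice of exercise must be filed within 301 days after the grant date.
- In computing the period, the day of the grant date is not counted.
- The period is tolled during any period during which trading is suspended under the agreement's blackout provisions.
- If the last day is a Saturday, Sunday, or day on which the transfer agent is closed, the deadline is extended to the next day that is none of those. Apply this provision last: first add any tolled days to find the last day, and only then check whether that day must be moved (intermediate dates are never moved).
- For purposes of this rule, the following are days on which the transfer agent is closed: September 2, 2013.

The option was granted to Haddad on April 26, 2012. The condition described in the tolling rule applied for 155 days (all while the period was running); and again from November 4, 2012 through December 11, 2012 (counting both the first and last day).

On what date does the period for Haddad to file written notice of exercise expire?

301 days after April 26, 2012 is February 21, 2013.
Tolling adds 155 days: February 21, 2013 + 155 days = July 26, 2013.
From November 4, 2012 through December 11, 2012 inclusive is 38 days; tolling adds 38 days: July 26, 2013 + 38 days = September 2, 2013.
September 2, 2013 is a listed holiday. The next qualifying day is September 3, 2013.

September 3, 2013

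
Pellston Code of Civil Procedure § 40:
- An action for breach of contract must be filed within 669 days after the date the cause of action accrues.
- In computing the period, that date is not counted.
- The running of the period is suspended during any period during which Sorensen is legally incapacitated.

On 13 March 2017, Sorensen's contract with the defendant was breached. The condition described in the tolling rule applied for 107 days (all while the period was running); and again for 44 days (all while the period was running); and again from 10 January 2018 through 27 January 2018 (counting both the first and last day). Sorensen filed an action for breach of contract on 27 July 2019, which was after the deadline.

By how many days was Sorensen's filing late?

669 days after 13 March 2017 is January 11, 2019.
Tolling adds 107 days: January 11, 2019 + 107 days = April 28, 2019.
Tolling adds 44 days: April 28, 2019 + 44 days = June 11, 2019.
From January 10, 2018 through January 27, 2018 inclusive is 18 days; tolling adds 18 days: June 11, 2019 + 18 days = June 29, 2019.
The deadline is June 29, 2019; from June 29, 2019 to July 27, 2019 is 28 days.

28 days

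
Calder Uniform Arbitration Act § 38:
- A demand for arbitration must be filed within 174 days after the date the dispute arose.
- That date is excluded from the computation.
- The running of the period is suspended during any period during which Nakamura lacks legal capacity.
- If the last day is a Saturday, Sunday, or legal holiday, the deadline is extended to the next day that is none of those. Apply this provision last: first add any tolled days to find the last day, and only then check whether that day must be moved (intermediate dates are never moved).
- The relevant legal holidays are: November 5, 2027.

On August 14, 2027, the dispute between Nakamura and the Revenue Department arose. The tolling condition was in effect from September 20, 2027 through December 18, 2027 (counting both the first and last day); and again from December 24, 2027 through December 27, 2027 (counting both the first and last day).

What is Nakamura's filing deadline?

174 days after August 14, 2027 is February 4, 2028.
From September 20, 2027 through December 18, 2027 inclusive is 90 days; tolling adds 90 days: February 4, 2028 + 90 days = May 4, 2028.
From December 24, 2027 through December 27, 2027 inclusive is 4 days; tolling adds 4 days: May 4, 2028 + 4 days = May 8, 2028.
May 8, 2028 is a Monday and not a legal holiday, so no extension applies.

May 8, 2028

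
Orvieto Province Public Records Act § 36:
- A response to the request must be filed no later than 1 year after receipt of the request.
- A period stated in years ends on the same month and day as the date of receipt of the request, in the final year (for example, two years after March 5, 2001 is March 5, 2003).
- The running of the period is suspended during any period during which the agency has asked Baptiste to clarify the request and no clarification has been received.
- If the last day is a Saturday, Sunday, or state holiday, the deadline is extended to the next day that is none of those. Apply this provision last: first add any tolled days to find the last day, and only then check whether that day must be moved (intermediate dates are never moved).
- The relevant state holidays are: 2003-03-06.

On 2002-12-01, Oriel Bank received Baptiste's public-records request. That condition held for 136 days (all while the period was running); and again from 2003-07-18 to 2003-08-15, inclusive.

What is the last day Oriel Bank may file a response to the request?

1 year after 2002-12-01 is December 1, 2003.
Tolling adds 136 days: December 1, 2003 + 136 days = April 15, 2004.
From July 18, 2003 through August 15, 2003 inclusive is 29 days; tolling adds 29 days: April 15, 2004 + 29 days = May 14, 2004.
May 14, 2004 is a Friday and not a state holiday, so no extension applies.

May 14, 2004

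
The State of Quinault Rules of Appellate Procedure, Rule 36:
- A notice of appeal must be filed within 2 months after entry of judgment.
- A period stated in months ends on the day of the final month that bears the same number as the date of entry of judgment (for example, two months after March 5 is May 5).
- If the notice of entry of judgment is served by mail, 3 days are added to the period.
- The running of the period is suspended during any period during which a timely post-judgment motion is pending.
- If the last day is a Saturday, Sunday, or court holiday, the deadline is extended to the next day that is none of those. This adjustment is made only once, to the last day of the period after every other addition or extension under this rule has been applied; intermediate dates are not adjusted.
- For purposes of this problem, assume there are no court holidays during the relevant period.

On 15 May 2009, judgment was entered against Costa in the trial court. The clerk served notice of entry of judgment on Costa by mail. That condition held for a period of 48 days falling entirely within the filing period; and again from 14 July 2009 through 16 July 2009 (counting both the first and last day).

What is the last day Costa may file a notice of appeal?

September 7, 2009

2 months after 15 May 2009 is July 15, 2009.
Service was by mail, adding 3 days: July 15, 2009 + 3 days = July 18, 2009.
Tolling adds 48 days: July 18, 2009 + 48 days = September 4, 2009.
From July 14, 2009 through July 16, 2009 inclusive is 3 days; tolling adds 3 days: September 4, 2009 + 3 days = September 7, 2009.
September 7, 2009 is a Monday and not a court holiday, so no extension applies.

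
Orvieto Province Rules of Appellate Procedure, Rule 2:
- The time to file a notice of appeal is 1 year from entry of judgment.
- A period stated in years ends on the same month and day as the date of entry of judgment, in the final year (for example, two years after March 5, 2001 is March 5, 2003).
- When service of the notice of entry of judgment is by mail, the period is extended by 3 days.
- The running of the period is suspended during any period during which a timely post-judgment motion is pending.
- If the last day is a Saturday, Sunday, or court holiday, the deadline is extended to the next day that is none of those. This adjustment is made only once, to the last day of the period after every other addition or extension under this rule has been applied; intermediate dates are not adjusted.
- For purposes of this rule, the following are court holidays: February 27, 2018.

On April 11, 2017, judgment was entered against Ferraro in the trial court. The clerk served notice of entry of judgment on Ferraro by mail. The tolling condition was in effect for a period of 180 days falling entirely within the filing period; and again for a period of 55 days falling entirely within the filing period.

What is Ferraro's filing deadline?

December 5, 2018

1 year after April 11, 2017 is April 11, 2018.
Service was by mail, adding 3 days: April 11, 2018 + 3 days = April 14, 2018.
Tolling adds 180 days: April 14, 2018 + 180 days = October 11, 2018.
Tolling adds 55 days: October 11, 2018 + 55 days = December 5, 2018.
December 5, 2018 is a Wednesday and not a court holiday, so no extension applies.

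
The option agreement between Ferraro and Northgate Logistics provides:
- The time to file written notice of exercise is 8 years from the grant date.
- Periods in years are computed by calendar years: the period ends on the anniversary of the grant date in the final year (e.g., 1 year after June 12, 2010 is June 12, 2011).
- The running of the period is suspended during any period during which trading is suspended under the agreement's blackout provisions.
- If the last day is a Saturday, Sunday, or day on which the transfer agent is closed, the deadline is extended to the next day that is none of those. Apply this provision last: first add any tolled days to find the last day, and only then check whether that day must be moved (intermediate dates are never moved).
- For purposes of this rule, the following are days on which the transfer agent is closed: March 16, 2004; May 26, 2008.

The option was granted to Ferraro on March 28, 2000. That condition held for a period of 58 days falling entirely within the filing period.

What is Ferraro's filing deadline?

May 27, 2008

8 years after March 28, 2000 is March 28, 2008.
Tolling adds 58 days: March 28, 2008 + 58 days = May 25, 2008.
May 25, 2008 is Sunday; May 26, 2008 is a listed holiday. The next qualifying day is May 27, 2008.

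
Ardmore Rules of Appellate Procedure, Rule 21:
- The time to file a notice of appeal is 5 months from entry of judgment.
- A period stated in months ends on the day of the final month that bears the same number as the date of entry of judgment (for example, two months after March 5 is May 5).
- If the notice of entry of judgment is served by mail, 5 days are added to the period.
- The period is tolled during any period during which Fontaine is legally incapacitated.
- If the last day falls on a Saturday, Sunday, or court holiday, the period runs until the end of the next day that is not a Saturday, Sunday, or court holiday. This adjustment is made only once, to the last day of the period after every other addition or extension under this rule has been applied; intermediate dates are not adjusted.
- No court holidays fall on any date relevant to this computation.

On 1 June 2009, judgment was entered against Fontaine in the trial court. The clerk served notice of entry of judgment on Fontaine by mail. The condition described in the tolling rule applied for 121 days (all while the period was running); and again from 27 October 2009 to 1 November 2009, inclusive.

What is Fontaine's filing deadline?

March 15, 2010

5 months after 1 June 2009 is November 1, 2009.
Service was by mail, adding 5 days: November 1, 2009 + 5 days = November 6, 2009.
Tolling adds 121 days: November 6, 2009 + 121 days = March 7, 2010.
From October 27, 2009 through November 1, 2009 inclusive is 6 days; tolling adds 6 days: March 7, 2010 + 6 days = March 13, 2010.
March 13, 2010 is Saturday; March 14, 2010 is Sunday. The next qualifying day is March 15, 2010.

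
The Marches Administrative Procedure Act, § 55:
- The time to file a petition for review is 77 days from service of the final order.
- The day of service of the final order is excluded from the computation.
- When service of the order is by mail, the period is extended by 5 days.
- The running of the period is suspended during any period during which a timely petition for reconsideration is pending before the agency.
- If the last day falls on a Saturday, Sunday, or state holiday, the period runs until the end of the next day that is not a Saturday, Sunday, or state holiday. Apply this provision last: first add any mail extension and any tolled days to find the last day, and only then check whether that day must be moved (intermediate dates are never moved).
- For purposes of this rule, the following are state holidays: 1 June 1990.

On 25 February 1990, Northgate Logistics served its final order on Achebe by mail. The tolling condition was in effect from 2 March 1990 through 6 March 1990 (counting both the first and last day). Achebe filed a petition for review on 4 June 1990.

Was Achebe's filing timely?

77 days after 25 February 1990 is May 13, 1990.
Service was by mail, adding 5 days: May 13, 1990 + 5 days = May 18, 1990.
From March 2, 1990 through March 6, 1990 inclusive is 5 days; tolling adds 5 days: May 18, 1990 + 5 days = May 23, 1990.
May 23, 1990 is a Wednesday and not a state holiday, so no extension applies.
The deadline is May 23, 1990; the filing on June 4, 1990 is after that date.

No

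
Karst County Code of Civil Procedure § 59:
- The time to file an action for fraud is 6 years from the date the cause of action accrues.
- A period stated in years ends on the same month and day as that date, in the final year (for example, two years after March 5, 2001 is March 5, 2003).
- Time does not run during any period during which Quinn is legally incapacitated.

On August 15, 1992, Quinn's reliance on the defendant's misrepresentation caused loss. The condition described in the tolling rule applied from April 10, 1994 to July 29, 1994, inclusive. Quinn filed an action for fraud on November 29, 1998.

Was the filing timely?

6 years after August 15, 1992 is August 15, 1998.
From April 10, 1994 through July 29, 1994 inclusive is 111 days; tolling adds 111 days: August 15, 1998 + 111 days = December 4, 1998.
The deadline is December 4, 1998; the filing on November 29, 1998 is on or before that date.

Yes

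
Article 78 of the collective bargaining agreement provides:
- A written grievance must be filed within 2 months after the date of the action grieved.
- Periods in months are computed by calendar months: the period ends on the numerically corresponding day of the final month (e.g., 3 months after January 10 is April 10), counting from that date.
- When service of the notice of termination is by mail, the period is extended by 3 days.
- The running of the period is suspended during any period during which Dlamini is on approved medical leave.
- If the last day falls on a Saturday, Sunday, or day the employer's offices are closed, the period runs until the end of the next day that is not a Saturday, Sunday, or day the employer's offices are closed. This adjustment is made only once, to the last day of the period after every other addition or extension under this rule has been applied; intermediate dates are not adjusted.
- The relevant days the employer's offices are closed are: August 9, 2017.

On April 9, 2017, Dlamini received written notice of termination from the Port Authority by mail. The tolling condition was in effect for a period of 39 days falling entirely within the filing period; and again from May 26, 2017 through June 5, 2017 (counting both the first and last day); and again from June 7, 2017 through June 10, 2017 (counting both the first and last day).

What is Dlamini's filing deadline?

2 months after April 9, 2017 is June 9, 2017.
Service was by mail, adding 3 days: June 9, 2017 + 3 days = June 12, 2017.
Tolling adds 39 days: June 12, 2017 + 39 days = July 21, 2017.
From May 26, 2017 through June 5, 2017 inclusive is 11 days; tolling adds 11 days: July 21, 2017 + 11 days = August 1, 2017.
From June 7, 2017 through June 10, 2017 inclusive is 4 days; tolling adds 4 days: August 1, 2017 + 4 days = August 5, 2017.
August 5, 2017 is Saturday; August 6, 2017 is Sunday. The next qualifying day is August 7, 2017.

August 7, 2017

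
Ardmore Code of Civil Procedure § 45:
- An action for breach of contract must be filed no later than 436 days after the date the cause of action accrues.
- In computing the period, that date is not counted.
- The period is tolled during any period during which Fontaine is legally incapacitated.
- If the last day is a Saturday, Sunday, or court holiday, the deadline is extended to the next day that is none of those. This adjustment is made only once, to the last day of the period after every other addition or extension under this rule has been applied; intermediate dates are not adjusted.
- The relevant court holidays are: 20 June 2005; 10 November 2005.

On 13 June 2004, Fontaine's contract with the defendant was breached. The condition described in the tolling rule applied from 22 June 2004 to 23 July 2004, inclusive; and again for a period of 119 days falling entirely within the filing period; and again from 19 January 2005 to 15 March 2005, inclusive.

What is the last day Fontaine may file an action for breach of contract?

March 20, 2006

436 days after 13 June 2004 is August 23, 2005.
From June 22, 2004 through July 23, 2004 inclusive is 32 days; tolling adds 32 days: August 23, 2005 + 32 days = September 24, 2005.
Tolling adds 119 days: September 24, 2005 + 119 days = January 21, 2006.
From January 19, 2005 through March 15, 2005 inclusive is 56 days; tolling adds 56 days: January 21, 2006 + 56 days = March 18, 2006.
March 18, 2006 is Saturday; March 19, 2006 is Sunday. The next qualifying day is March 20, 2006.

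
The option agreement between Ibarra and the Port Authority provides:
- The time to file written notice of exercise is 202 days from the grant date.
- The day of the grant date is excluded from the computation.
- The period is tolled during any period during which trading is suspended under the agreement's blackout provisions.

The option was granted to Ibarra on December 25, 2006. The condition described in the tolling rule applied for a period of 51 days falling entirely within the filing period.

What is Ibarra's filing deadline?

September 4, 2007

202 days after December 25, 2006 is July 15, 2007.
Tolling adds 51 days: July 15, 2007 + 51 days = September 4, 2007.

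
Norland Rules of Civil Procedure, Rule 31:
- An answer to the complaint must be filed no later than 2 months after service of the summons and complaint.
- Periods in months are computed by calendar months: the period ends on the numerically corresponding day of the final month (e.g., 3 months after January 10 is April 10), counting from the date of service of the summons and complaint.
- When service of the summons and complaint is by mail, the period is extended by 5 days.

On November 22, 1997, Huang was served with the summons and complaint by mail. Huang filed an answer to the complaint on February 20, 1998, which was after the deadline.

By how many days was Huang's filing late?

2 months after November 22, 1997 is January 22, 1998.
Service was by mail, adding 5 days: January 22, 1998 + 5 days = January 27, 1998.
The deadline is January 27, 1998; from January 27, 1998 to February 20, 1998 is 24 days.

24 days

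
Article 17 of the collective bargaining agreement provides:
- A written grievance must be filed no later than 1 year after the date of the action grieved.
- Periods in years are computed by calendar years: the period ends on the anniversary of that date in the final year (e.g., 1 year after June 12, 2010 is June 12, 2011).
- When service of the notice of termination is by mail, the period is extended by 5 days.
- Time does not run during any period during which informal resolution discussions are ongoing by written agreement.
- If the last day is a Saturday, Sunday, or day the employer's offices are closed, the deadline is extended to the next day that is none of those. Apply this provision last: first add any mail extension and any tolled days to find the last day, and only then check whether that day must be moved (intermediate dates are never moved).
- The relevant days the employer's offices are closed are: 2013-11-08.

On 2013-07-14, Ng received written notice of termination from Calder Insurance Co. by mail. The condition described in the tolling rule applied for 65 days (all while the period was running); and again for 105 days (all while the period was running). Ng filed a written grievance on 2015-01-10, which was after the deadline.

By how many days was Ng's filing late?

5 days

1 year after 2013-07-14 is July 14, 2014.
Service was by mail, adding 5 days: July 14, 2014 + 5 days = July 19, 2014.
Tolling adds 65 days: July 19, 2014 + 65 days = September 22, 2014.
Tolling adds 105 days: September 22, 2014 + 105 days = January 5, 2015.
January 5, 2015 is a Monday and not a day the employer's offices are closed, so no extension applies.
The deadline is January 5, 2015; from January 5, 2015 to January 10, 2015 is 5 days.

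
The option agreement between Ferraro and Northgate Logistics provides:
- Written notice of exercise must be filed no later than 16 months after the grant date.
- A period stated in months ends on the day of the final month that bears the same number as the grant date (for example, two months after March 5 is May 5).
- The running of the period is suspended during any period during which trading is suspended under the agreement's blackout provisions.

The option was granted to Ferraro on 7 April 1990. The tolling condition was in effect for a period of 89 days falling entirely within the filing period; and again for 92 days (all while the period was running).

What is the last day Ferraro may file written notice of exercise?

February 4, 1992

16 months after 7 April 1990 is August 7, 1991.
Tolling adds 89 days: August 7, 1991 + 89 days = November 4, 1991.
Tolling adds 92 days: November 4, 1991 + 92 days = February 4, 1992.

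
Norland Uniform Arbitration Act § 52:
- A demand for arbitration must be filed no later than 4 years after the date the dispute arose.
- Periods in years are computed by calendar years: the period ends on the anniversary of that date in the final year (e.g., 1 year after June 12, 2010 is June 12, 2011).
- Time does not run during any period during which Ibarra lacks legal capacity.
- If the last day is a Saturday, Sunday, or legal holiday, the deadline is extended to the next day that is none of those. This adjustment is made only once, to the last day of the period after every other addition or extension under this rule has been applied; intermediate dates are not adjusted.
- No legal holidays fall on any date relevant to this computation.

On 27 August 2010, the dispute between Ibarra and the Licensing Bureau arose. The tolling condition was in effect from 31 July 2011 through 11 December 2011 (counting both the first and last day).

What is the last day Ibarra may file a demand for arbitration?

January 8, 2015

4 years after 27 August 2010 is August 27, 2014.
From July 31, 2011 through December 11, 2011 inclusive is 134 days; tolling adds 134 days: August 27, 2014 + 134 days = January 8, 2015.
January 8, 2015 is a Thursday and not a legal holiday, so no extension applies.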